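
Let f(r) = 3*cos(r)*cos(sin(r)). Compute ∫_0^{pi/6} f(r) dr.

3*sin(1/2)

Let u = sin(r), so du = cos(r) dr. When r = 0, u = 0; when r = pi/6, u = 1/2.
The integral becomes 3·∫ cos(u) du from 0 to 1/2, with antiderivative 3*sin(u).
Back in r: F(r) = 3*sin(sin(r)).
Then F(pi/6) - F(0) = (3*sin(1/2)) - (0) = 3*sin(1/2).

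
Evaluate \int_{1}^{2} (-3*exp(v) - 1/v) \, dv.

-3*exp(2) - log(2) + 3*exp(1)

An antiderivative is F(v) = -3*exp(v) - log(v).
Then F(2) - F(1) = (-3*exp(2) - log(2)) - (-3*exp(1)) = -3*exp(2) - log(2) + 3*exp(1).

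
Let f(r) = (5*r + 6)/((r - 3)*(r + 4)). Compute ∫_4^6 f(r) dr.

Factor the denominator: r**2 + r - 12 = (r + 4)(r - 3).
Partial fractions: (5*r + 6)/((r - 3)*(r + 4)) = 2/(r + 4) + 3/(r - 3).
An antiderivative is F(r) = 3*log(r - 3) + 2*log(r + 4).
Then F(6) - F(4) = (2*log(2) + 2*log(5) + 3*log(3)) - (log(64)) = -4*log(2) + 2*log(5) + 3*log(3).

-4*log(2) + 2*log(5) + 3*log(3)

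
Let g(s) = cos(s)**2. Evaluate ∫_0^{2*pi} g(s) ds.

pi

Use the identity cos^2(s) = (1 + cos(2*s))/2.
An antiderivative is F(s) = s/2 + sin(2*s)/4.
Then F(2*pi) - F(0) = (pi) - (0) = pi.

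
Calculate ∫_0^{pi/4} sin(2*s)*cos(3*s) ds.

Use the identity sin(2*s)cos(3*s) = [sin(5*s) + sin(-s)]/2.
An antiderivative is F(s) = cos(s)/2 - cos(5*s)/10.
Then F(pi/4) - F(0) = (3*sqrt(2)/10) - (2/5) = -2/5 + 3*sqrt(2)/10.

-2/5 + 3*sqrt(2)/10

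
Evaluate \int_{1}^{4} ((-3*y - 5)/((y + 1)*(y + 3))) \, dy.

Factor the denominator: y**2 + 4*y + 3 = (y + 3)(y + 1).
Partial fractions: (-3*y - 5)/((y + 1)*(y + 3)) = -2/(y + 3) - 1/(y + 1).
An antiderivative is F(y) = -log(y + 1) - 2*log(y + 3).
Then F(4) - F(1) = (-2*log(7) - log(5)) - (-log(32)) = -2*log(7) - log(5) + 5*log(2).

-2*log(7) - log(5) + 5*log(2)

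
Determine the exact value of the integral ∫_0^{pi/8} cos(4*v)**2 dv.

Use the identity cos^2(4*v) = (1 + cos(8*v))/2.
An antiderivative is F(v) = v/2 + sin(8*v)/16.
Then F(pi/8) - F(0) = (pi/16) - (0) = pi/16.

pi/16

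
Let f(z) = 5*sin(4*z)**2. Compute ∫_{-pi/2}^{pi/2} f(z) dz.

5*pi/2

Use the identity sin^2(4*z) = (1 - cos(8*z))/2.
An antiderivative is F(z) = 5*z/2 - 5*sin(8*z)/16.
Then F(pi/2) - F(-pi/2) = (5*pi/4) - (-5*pi/4) = 5*pi/2.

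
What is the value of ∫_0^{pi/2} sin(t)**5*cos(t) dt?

1/6

Let u = sin(t), so du = cos(t) dt. When t = 0, u = 0; when t = pi/2, u = 1.
The integral becomes ∫ u**5 du from 0 to 1, with antiderivative u**6/6.
Back in t: F(t) = sin(t)**6/6.
Then F(pi/2) - F(0) = (1/6) - (0) = 1/6.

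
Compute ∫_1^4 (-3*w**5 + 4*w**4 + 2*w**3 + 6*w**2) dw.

-4878/5

By the power rule, an antiderivative is F(w) = -w**6/2 + 4*w**5/5 + w**4/2 + 2*w**3.
Then F(4) - F(1) = (-4864/5) - (14/5) = -4878/5.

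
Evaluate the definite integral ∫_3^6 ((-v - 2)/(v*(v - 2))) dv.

-log(8)

Factor the denominator: v**2 - 2*v = v(v - 2).
Partial fractions: (-v - 2)/(v*(v - 2)) = 1/v - 2/(v - 2).
An antiderivative is F(v) = log(v) - 2*log(v - 2).
Then F(6) - F(3) = (log(3/8)) - (log(3)) = -log(8).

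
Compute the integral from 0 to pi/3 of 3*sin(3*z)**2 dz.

pi/2

Use the identity sin^2(3*z) = (1 - cos(6*z))/2.
An antiderivative is F(z) = 3*z/2 - sin(6*z)/4.
Then F(pi/3) - F(0) = (pi/2) - (0) = pi/2.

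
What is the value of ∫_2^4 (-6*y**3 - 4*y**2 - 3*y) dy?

By the power rule, an antiderivative is F(y) = -3*y**4/2 - 4*y**3/3 - 3*y**2/2.
Then F(4) - F(2) = (-1480/3) - (-122/3) = -1358/3.

-1358/3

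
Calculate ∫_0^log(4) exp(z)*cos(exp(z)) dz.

-sin(1) + sin(4)

Let u = exp(z), so du = exp(z) dz. When z = 0, u = 1; when z = log(4), u = 4.
The integral becomes ∫ cos(u) du from 1 to 4, with antiderivative sin(u).
Back in z: F(z) = sin(exp(z)).
Then F(log(4)) - F(0) = (sin(4)) - (sin(1)) = -sin(1) + sin(4).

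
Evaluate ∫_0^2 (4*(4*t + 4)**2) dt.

1664/3

Let u = 4*t + 4, so du = 4 dt. When t = 0, u = 4; when t = 2, u = 12.
The integral becomes ∫ u**2 du from 4 to 12, with antiderivative u**3/3.
Back in t: F(t) = (4*t + 4)**3/3.
Then F(2) - F(0) = (576) - (64/3) = 1664/3.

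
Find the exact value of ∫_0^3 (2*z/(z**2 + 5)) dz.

Let u = z**2 + 5, so du = 2*z dz. When z = 0, u = 5; when z = 3, u = 14.
The integral becomes ∫ 1/u du from 5 to 14, with antiderivative log(u).
Back in z: F(z) = log(z**2 + 5).
Then F(3) - F(0) = (log(14)) - (log(5)) = log(14/5).

log(14/5)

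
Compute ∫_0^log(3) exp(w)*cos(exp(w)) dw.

Let u = exp(w), so du = exp(w) dw. When w = 0, u = 1; when w = log(3), u = 3.
The integral becomes ∫ cos(u) du from 1 to 3, with antiderivative sin(u).
Back in w: F(w) = sin(exp(w)).
Then F(log(3)) - F(0) = (sin(3)) - (sin(1)) = -sin(1) + sin(3).

-sin(1) + sin(3)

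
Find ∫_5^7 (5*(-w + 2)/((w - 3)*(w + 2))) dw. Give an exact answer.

Factor the denominator: w**2 - w - 6 = (w + 2)(w - 3).
Partial fractions: 5*(-w + 2)/((w - 3)*(w + 2)) = -4/(w + 2) - 1/(w - 3).
An antiderivative is F(w) = -log(w - 3) - 4*log(w + 2).
Then F(7) - F(5) = (-8*log(3) - 2*log(2)) - (-4*log(7) - log(2)) = -8*log(3) - log(2) + 4*log(7).

-8*log(3) - log(2) + 4*log(7)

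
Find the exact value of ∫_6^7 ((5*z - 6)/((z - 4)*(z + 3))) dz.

-4*log(3) + log(2) + 3*log(5)

Factor the denominator: z**2 - z - 12 = (z + 3)(z - 4).
Partial fractions: (5*z - 6)/((z - 4)*(z + 3)) = 3/(z + 3) + 2/(z - 4).
An antiderivative is F(z) = 2*log(z - 4) + 3*log(z + 3).
Then F(7) - F(6) = (3*log(2) + 2*log(3) + 3*log(5)) - (2*log(2) + 6*log(3)) = -4*log(3) + log(2) + 3*log(5).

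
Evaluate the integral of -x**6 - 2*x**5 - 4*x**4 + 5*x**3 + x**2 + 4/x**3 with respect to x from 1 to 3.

-201004/315

By the power rule, an antiderivative is F(x) = -x**7/7 - x**6/3 - 4*x**5/5 + 5*x**4/4 + x**3/3 - 2/x**2.
Then F(3) - F(1) = (-806149/1260) - (-237/140) = -201004/315.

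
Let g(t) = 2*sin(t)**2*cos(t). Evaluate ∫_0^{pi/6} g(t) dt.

Let u = sin(t), so du = cos(t) dt. When t = 0, u = 0; when t = pi/6, u = 1/2.
The integral becomes 2·∫ u**2 du from 0 to 1/2, with antiderivative 2*u**3/3.
Back in t: F(t) = 2*sin(t)**3/3.
Then F(pi/6) - F(0) = (1/12) - (0) = 1/12.

1/12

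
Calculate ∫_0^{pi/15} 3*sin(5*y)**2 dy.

-3*sqrt(3)/40 + pi/10

Use the identity sin^2(5*y) = (1 - cos(10*y))/2.
An antiderivative is F(y) = 3*y/2 - 3*sin(10*y)/20.
Then F(pi/15) - F(0) = (-3*sqrt(3)/40 + pi/10) - (0) = -3*sqrt(3)/40 + pi/10.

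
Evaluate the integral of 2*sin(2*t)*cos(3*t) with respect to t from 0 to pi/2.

-4/5

Use the identity sin(2*t)cos(3*t) = [sin(5*t) + sin(-t)]/2.
An antiderivative is F(t) = cos(t) - cos(5*t)/5.
Then F(pi/2) - F(0) = (0) - (4/5) = -4/5.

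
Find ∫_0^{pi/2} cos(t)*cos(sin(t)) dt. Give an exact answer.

sin(1)

Let u = sin(t), so du = cos(t) dt. When t = 0, u = 0; when t = pi/2, u = 1.
The integral becomes ∫ cos(u) du from 0 to 1, with antiderivative sin(u).
Back in t: F(t) = sin(sin(t)).
Then F(pi/2) - F(0) = (sin(1)) - (0) = sin(1).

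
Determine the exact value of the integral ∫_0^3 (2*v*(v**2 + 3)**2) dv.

567

Let u = v**2 + 3, so du = 2*v dv. When v = 0, u = 3; when v = 3, u = 12.
The integral becomes ∫ u**2 du from 3 to 12, with antiderivative u**3/3.
Back in v: F(v) = (v**2 + 3)**3/3.
Then F(3) - F(0) = (576) - (9) = 567.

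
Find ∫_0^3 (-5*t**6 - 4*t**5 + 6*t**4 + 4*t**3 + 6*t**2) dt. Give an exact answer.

-56754/35

By the power rule, an antiderivative is F(t) = -5*t**7/7 - 2*t**6/3 + 6*t**5/5 + t**4 + 2*t**3.
Then F(3) - F(0) = (-56754/35) - (0) = -56754/35.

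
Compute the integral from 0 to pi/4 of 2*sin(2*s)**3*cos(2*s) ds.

1/4

Let u = sin(2*s), so du = 2*cos(2*s) ds. When s = 0, u = 0; when s = pi/4, u = 1.
The integral becomes ∫ u**3 du from 0 to 1, with antiderivative u**4/4.
Back in s: F(s) = sin(2*s)**4/4.
Then F(pi/4) - F(0) = (1/4) - (0) = 1/4.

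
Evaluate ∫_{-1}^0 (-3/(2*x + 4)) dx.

-3*log(2)/2

An antiderivative is F(x) = -3*log(2*x + 4)/2.
Then F(0) - F(-1) = (-log(8)) - (-3*log(2)/2) = -3*log(2)/2.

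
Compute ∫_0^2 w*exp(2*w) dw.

Integrate by parts once (u = w, dv = exp(2*w) dw).
An antiderivative is F(w) = (2*w - 1)*exp(2*w)/4.
Then F(2) - F(0) = (3*exp(4)/4) - (-1/4) = 1/4 + 3*exp(4)/4.

1/4 + 3*exp(4)/4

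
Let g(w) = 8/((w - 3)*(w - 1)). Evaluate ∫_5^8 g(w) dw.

Factor the denominator: w**2 - 4*w + 3 = (w - 1)(w - 3).
Partial fractions: 8/((w - 3)*(w - 1)) = -4/(w - 1) + 4/(w - 3).
An antiderivative is F(w) = 4*log(w - 3) - 4*log(w - 1).
Then F(8) - F(5) = (-4*log(7) + 4*log(5)) - (-log(16)) = -4*log(7) + 4*log(2) + 4*log(5).

-4*log(7) + 4*log(2) + 4*log(5)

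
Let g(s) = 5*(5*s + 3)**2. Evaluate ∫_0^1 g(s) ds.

485/3

Let u = 5*s + 3, so du = 5 ds. When s = 0, u = 3; when s = 1, u = 8.
The integral becomes ∫ u**2 du from 3 to 8, with antiderivative u**3/3.
Back in s: F(s) = (5*s + 3)**3/3.
Then F(1) - F(0) = (512/3) - (9) = 485/3.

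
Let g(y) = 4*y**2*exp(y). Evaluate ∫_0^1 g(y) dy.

-8 + 4*E

Integrate by parts twice (u = y^2, dv = 4*exp(y) dy).
An antiderivative is F(y) = (4*y**2 - 8*y + 8)*exp(y).
Then F(1) - F(0) = (4*E) - (8) = -8 + 4*E.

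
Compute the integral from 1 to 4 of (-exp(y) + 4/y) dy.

An antiderivative is F(y) = -exp(y) + 4*log(y).
Then F(4) - F(1) = (-exp(4) + 8*log(2)) - (-exp(1)) = -exp(4) + exp(1) + 8*log(2).

-exp(4) + exp(1) + 8*log(2)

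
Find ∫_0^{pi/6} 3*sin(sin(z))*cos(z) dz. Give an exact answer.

3 - 3*cos(1/2)

Let u = sin(z), so du = cos(z) dz. When z = 0, u = 0; when z = pi/6, u = 1/2.
The integral becomes 3·∫ sin(u) du from 0 to 1/2, with antiderivative -3*cos(u).
Back in z: F(z) = -3*cos(sin(z)).
Then F(pi/6) - F(0) = (-3*cos(1/2)) - (-3) = 3 - 3*cos(1/2).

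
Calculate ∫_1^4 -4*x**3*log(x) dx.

Integrate by parts once (u = ln x, dv = -4*x**3 dx).
An antiderivative is F(x) = -x**4*(4*log(x) - 1)/4.
Then F(4) - F(1) = (64 - 512*log(2)) - (1/4) = 255/4 - 512*log(2).

255/4 - 512*log(2)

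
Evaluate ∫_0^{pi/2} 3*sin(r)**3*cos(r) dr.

Let u = sin(r), so du = cos(r) dr. When r = 0, u = 0; when r = pi/2, u = 1.
The integral becomes 3·∫ u**3 du from 0 to 1, with antiderivative 3*u**4/4.
Back in r: F(r) = 3*sin(r)**4/4.
Then F(pi/2) - F(0) = (3/4) - (0) = 3/4.

3/4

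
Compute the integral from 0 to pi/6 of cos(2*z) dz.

An antiderivative is F(z) = sin(2*z)/2.
Then F(pi/6) - F(0) = (sqrt(3)/4) - (0) = sqrt(3)/4.

sqrt(3)/4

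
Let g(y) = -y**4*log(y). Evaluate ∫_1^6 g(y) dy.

311 - 7776*log(6)/5

Integrate by parts once (u = ln y, dv = -y**4 dy).
An antiderivative is F(y) = -y**5*(5*log(y) - 1)/25.
Then F(6) - F(1) = (7776/25 - 7776*log(6)/5) - (1/25) = 311 - 7776*log(6)/5.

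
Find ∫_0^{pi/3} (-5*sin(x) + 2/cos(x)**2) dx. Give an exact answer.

An antiderivative is F(x) = 5*cos(x) + 2*tan(x).
Then F(pi/3) - F(0) = (5/2 + 2*sqrt(3)) - (5) = -5/2 + 2*sqrt(3).

-5/2 + 2*sqrt(3)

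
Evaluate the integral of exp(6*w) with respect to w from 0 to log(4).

1365/2

Let u = exp(w), so du = exp(w) dw. When w = 0, u = 1; when w = log(4), u = 4.
The integral becomes ∫ u**5 du from 1 to 4, with antiderivative u**6/6.
Back in w: F(w) = exp(6*w)/6.
Then F(log(4)) - F(0) = (2048/3) - (1/6) = 1365/2.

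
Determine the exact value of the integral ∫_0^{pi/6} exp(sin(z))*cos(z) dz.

-1 + exp(1/2)

Let u = sin(z), so du = cos(z) dz. When z = 0, u = 0; when z = pi/6, u = 1/2.
The integral becomes ∫ exp(u) du from 0 to 1/2, with antiderivative exp(u).
Back in z: F(z) = exp(sin(z)).
Then F(pi/6) - F(0) = (exp(1/2)) - (1) = -1 + exp(1/2).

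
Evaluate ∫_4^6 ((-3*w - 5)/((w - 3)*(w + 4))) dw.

Factor the denominator: w**2 + w - 12 = (w + 4)(w - 3).
Partial fractions: (-3*w - 5)/((w - 3)*(w + 4)) = -1/(w + 4) - 2/(w - 3).
An antiderivative is F(w) = -2*log(w - 3) - log(w + 4).
Then F(6) - F(4) = (-log(90)) - (-log(8)) = log(4/45).

log(4/45)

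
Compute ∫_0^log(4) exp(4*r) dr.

Let u = exp(r), so du = exp(r) dr. When r = 0, u = 1; when r = log(4), u = 4.
The integral becomes ∫ u**3 du from 1 to 4, with antiderivative u**4/4.
Back in r: F(r) = exp(4*r)/4.
Then F(log(4)) - F(0) = (64) - (1/4) = 255/4.

255/4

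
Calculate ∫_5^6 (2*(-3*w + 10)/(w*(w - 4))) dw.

Factor the denominator: w**2 - 4*w = w(w - 4).
Partial fractions: 2*(-3*w + 10)/(w*(w - 4)) = -5/w - 1/(w - 4).
An antiderivative is F(w) = -5*log(w) - log(w - 4).
Then F(6) - F(5) = (-5*log(3) - 6*log(2)) - (-5*log(5)) = -5*log(3) - 6*log(2) + 5*log(5).

-5*log(3) - 6*log(2) + 5*log(5)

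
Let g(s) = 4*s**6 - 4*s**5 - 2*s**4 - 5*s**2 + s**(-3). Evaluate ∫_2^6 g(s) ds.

39496211/315

By the power rule, an antiderivative is F(s) = 4*s**7/7 - 2*s**6/3 - 2*s**5/5 - 5*s**3/3 - 1/(2*s**2).
Then F(6) - F(2) = (315980317/2520) - (1181/280) = 39496211/315.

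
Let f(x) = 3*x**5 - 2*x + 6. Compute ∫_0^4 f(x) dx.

By the power rule, an antiderivative is F(x) = x**6/2 - x**2 + 6*x.
Then F(4) - F(0) = (2056) - (0) = 2056.

2056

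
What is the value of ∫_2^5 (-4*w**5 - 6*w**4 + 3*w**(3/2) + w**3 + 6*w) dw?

-277407/20 - 24*sqrt(2)/5 + 30*sqrt(5)

By the power rule, an antiderivative is F(w) = -2*w**6/3 + 6*w**(5/2)/5 - 6*w**5/5 + w**4/4 + 3*w**2.
Then F(5) - F(2) = (-167225/12 + 30*sqrt(5)) - (-976/15 + 24*sqrt(2)/5) = -277407/20 - 24*sqrt(2)/5 + 30*sqrt(5).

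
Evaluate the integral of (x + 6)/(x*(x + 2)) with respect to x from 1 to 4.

log(16)

Factor the denominator: x**2 + 2*x = (x + 2)x.
Partial fractions: (x + 6)/(x*(x + 2)) = -2/(x + 2) + 3/x.
An antiderivative is F(x) = 3*log(x) - 2*log(x + 2).
Then F(4) - F(1) = (log(16/9)) - (-log(9)) = log(16).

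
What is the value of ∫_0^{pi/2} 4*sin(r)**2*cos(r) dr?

Let u = sin(r), so du = cos(r) dr. When r = 0, u = 0; when r = pi/2, u = 1.
The integral becomes 4·∫ u**2 du from 0 to 1, with antiderivative 4*u**3/3.
Back in r: F(r) = 4*sin(r)**3/3.
Then F(pi/2) - F(0) = (4/3) - (0) = 4/3.

4/3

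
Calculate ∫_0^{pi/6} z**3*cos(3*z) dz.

Integrate by parts 3 times (u = z^3, dv = cos(3*z) dz).
An antiderivative is F(z) = z**3*sin(3*z)/3 + z**2*cos(3*z)/3 - 2*z*sin(3*z)/9 - 2*cos(3*z)/27.
Then F(pi/6) - F(0) = (pi*(-24 + pi**2)/648) - (-2/27) = -pi/27 + pi**3/648 + 2/27.

-pi/27 + pi**3/648 + 2/27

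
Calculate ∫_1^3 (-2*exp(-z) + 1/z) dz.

An antiderivative is F(z) = log(z) + 2*exp(-z).
Then F(3) - F(1) = (2*exp(-3) + log(3)) - (2*exp(-1)) = -2*exp(-1) + 2*exp(-3) + log(3).

-2*exp(-1) + 2*exp(-3) + log(3)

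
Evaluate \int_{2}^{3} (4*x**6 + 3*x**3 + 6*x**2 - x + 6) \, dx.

35471/28

By the power rule, an antiderivative is F(x) = 4*x**7/7 + 3*x**4/4 + 2*x**3 - x**2/2 + 6*x.
Then F(3) - F(2) = (38583/28) - (778/7) = 35471/28.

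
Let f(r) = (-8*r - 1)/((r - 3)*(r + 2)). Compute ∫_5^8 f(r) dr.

-8*log(5) + 2*log(2) + 3*log(7)

Factor the denominator: r**2 - r - 6 = (r + 2)(r - 3).
Partial fractions: (-8*r - 1)/((r - 3)*(r + 2)) = -3/(r + 2) - 5/(r - 3).
An antiderivative is F(r) = -5*log(r - 3) - 3*log(r + 2).
Then F(8) - F(5) = (-8*log(5) - 3*log(2)) - (-3*log(7) - 5*log(2)) = -8*log(5) + 2*log(2) + 3*log(7).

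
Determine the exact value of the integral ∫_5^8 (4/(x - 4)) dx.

8*log(2)

An antiderivative is F(x) = 4*log(x - 4).
Then F(8) - F(5) = (8*log(2)) - (0) = 8*log(2).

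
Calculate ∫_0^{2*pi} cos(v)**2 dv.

pi

Use the identity cos^2(v) = (1 + cos(2*v))/2.
An antiderivative is F(v) = v/2 + sin(2*v)/4.
Then F(2*pi) - F(0) = (pi) - (0) = pi.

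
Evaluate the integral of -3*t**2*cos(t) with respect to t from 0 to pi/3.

-pi - sqrt(3)*pi**2/6 + 3*sqrt(3)

Integrate by parts twice (u = t^2, dv = -3*cos(t) dt).
An antiderivative is F(t) = -3*t**2*sin(t) - 6*t*cos(t) + 6*sin(t).
Then F(pi/3) - F(0) = (-pi - sqrt(3)*pi**2/6 + 3*sqrt(3)) - (0) = -pi - sqrt(3)*pi**2/6 + 3*sqrt(3).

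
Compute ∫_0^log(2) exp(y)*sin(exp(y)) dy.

-cos(2) + cos(1)

Let u = exp(y), so du = exp(y) dy. When y = 0, u = 1; when y = log(2), u = 2.
The integral becomes ∫ sin(u) du from 1 to 2, with antiderivative -cos(u).
Back in y: F(y) = -cos(exp(y)).
Then F(log(2)) - F(0) = (-cos(2)) - (-cos(1)) = -cos(2) + cos(1).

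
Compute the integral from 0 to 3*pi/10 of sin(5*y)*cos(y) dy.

Use the identity sin(5*y)cos(y) = [sin(6*y) + sin(4*y)]/2.
An antiderivative is F(y) = -cos(4*y)/8 - cos(6*y)/12.
Then F(3*pi/10) - F(0) = (1/96 + sqrt(5)/96) - (-5/24) = sqrt(5)/96 + 7/32.

sqrt(5)/96 + 7/32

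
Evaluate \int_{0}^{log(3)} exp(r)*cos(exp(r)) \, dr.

-sin(1) + sin(3)

Let u = exp(r), so du = exp(r) dr. When r = 0, u = 1; when r = log(3), u = 3.
The integral becomes ∫ cos(u) du from 1 to 3, with antiderivative sin(u).
Back in r: F(r) = sin(exp(r)).
Then F(log(3)) - F(0) = (sin(3)) - (sin(1)) = -sin(1) + sin(3).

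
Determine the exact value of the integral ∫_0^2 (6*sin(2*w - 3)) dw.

Let u = 2*w - 3, so du = 2 dw. When w = 0, u = -3; when w = 2, u = 1.
The integral becomes 3·∫ sin(u) du from -3 to 1, with antiderivative -3*cos(u).
Back in w: F(w) = -3*cos(2*w - 3).
Then F(2) - F(0) = (-3*cos(1)) - (-3*cos(3)) = 3*cos(3) - 3*cos(1).

3*cos(3) - 3*cos(1)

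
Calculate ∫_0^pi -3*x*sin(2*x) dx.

Integrate by parts once (u = x, dv = -3*sin(2*x) dx).
An antiderivative is F(x) = 3*x*cos(2*x)/2 - 3*sin(2*x)/4.
Then F(pi) - F(0) = (3*pi/2) - (0) = 3*pi/2.

3*pi/2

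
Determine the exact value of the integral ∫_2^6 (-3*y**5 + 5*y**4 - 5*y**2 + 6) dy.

-47624/3

By the power rule, an antiderivative is F(y) = -y**6/2 + y**5 - 5*y**3/3 + 6*y.
Then F(6) - F(2) = (-15876) - (-4/3) = -47624/3.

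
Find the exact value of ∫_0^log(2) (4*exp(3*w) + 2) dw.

An antiderivative is F(w) = 4*exp(3*w)/3 + 2*w.
Then F(log(2)) - F(0) = (log(4) + 32/3) - (4/3) = log(4) + 28/3.

log(4) + 28/3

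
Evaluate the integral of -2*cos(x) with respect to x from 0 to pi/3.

An antiderivative is F(x) = -2*sin(x).
Then F(pi/3) - F(0) = (-sqrt(3)) - (0) = -sqrt(3).

-sqrt(3)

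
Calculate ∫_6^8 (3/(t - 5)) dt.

An antiderivative is F(t) = 3*log(t - 5).
Then F(8) - F(6) = (log(27)) - (0) = log(27).

log(27)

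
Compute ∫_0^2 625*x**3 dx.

Let u = 5*x, so du = 5 dx. When x = 0, u = 0; when x = 2, u = 10.
The integral becomes ∫ u**3 du from 0 to 10, with antiderivative u**4/4.
Back in x: F(x) = 625*x**4/4.
Then F(2) - F(0) = (2500) - (0) = 2500.

2500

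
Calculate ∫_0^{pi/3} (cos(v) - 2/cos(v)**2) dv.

-3*sqrt(3)/2

An antiderivative is F(v) = sin(v) - 2*tan(v).
Then F(pi/3) - F(0) = (-3*sqrt(3)/2) - (0) = -3*sqrt(3)/2.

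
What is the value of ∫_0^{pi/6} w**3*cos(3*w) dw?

-pi/27 + pi**3/648 + 2/27

Integrate by parts 3 times (u = w^3, dv = cos(3*w) dw).
An antiderivative is F(w) = w**3*sin(3*w)/3 + w**2*cos(3*w)/3 - 2*w*sin(3*w)/9 - 2*cos(3*w)/27.
Then F(pi/6) - F(0) = (pi*(-24 + pi**2)/648) - (-2/27) = -pi/27 + pi**3/648 + 2/27.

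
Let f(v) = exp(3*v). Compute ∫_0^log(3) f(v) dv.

Let u = exp(v), so du = exp(v) dv. When v = 0, u = 1; when v = log(3), u = 3.
The integral becomes ∫ u**2 du from 1 to 3, with antiderivative u**3/3.
Back in v: F(v) = exp(3*v)/3.
Then F(log(3)) - F(0) = (9) - (1/3) = 26/3.

26/3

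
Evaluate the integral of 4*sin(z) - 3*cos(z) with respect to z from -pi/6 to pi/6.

-3

An antiderivative is F(z) = -3*sin(z) - 4*cos(z).
Then F(pi/6) - F(-pi/6) = (-2*sqrt(3) - 3/2) - (3/2 - 2*sqrt(3)) = -3.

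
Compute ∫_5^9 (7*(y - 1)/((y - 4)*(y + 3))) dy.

Factor the denominator: y**2 - y - 12 = (y + 3)(y - 4).
Partial fractions: 7*(y - 1)/((y - 4)*(y + 3)) = 4/(y + 3) + 3/(y - 4).
An antiderivative is F(y) = 3*log(y - 4) + 4*log(y + 3).
Then F(9) - F(5) = (4*log(3) + 3*log(5) + 8*log(2)) - (12*log(2)) = -4*log(2) + 4*log(3) + 3*log(5).

-4*log(2) + 4*log(3) + 3*log(5)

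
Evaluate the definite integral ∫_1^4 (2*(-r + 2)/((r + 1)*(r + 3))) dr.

-5*log(7) + 3*log(5) + 7*log(2)

Factor the denominator: r**2 + 4*r + 3 = (r + 3)(r + 1).
Partial fractions: 2*(-r + 2)/((r + 1)*(r + 3)) = -5/(r + 3) + 3/(r + 1).
An antiderivative is F(r) = 3*log(r + 1) - 5*log(r + 3).
Then F(4) - F(1) = (-5*log(7) + 3*log(5)) - (-7*log(2)) = -5*log(7) + 3*log(5) + 7*log(2).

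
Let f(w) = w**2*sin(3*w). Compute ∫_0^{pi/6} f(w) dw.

Integrate by parts twice (u = w^2, dv = sin(3*w) dw).
An antiderivative is F(w) = -w**2*cos(3*w)/3 + 2*w*sin(3*w)/9 + 2*cos(3*w)/27.
Then F(pi/6) - F(0) = (pi/27) - (2/27) = -2/27 + pi/27.

-2/27 + pi/27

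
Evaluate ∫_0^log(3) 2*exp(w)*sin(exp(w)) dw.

Let u = exp(w), so du = exp(w) dw. When w = 0, u = 1; when w = log(3), u = 3.
The integral becomes 2·∫ sin(u) du from 1 to 3, with antiderivative -2*cos(u).
Back in w: F(w) = -2*cos(exp(w)).
Then F(log(3)) - F(0) = (-2*cos(3)) - (-2*cos(1)) = 2*cos(1) - 2*cos(3).

2*cos(1) - 2*cos(3)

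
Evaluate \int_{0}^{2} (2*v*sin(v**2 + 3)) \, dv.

cos(3) - cos(7)

Let u = v**2 + 3, so du = 2*v dv. When v = 0, u = 3; when v = 2, u = 7.
The integral becomes ∫ sin(u) du from 3 to 7, with antiderivative -cos(u).
Back in v: F(v) = -cos(v**2 + 3).
Then F(2) - F(0) = (-cos(7)) - (-cos(3)) = cos(3) - cos(7).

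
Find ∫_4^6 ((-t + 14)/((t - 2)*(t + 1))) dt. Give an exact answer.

-5*log(7) + 4*log(2) + 5*log(5)

Factor the denominator: t**2 - t - 2 = (t + 1)(t - 2).
Partial fractions: (-t + 14)/((t - 2)*(t + 1)) = -5/(t + 1) + 4/(t - 2).
An antiderivative is F(t) = 4*log(t - 2) - 5*log(t + 1).
Then F(6) - F(4) = (-5*log(7) + 8*log(2)) - (-5*log(5) + 4*log(2)) = -5*log(7) + 4*log(2) + 5*log(5).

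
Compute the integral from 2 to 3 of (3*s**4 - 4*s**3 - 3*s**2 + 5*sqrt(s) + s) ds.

-20*sqrt(2)/3 + 10*sqrt(3) + 451/10

By the power rule, an antiderivative is F(s) = 3*s**5/5 - s**4 + 10*s**(3/2)/3 - s**3 + s**2/2.
Then F(3) - F(2) = (10*sqrt(3) + 423/10) - (-14/5 + 20*sqrt(2)/3) = -20*sqrt(2)/3 + 10*sqrt(3) + 451/10.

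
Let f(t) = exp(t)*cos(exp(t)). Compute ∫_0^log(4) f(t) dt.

Let u = exp(t), so du = exp(t) dt. When t = 0, u = 1; when t = log(4), u = 4.
The integral becomes ∫ cos(u) du from 1 to 4, with antiderivative sin(u).
Back in t: F(t) = sin(exp(t)).
Then F(log(4)) - F(0) = (sin(4)) - (sin(1)) = -sin(1) + sin(4).

-sin(1) + sin(4)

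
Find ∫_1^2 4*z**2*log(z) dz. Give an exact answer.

-28/9 + 32*log(2)/3

Integrate by parts once (u = ln z, dv = 4*z**2 dz).
An antiderivative is F(z) = 4*z**3*(3*log(z) - 1)/9.
Then F(2) - F(1) = (-32/9 + 32*log(2)/3) - (-4/9) = -28/9 + 32*log(2)/3.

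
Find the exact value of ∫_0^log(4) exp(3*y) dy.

Let u = exp(y), so du = exp(y) dy. When y = 0, u = 1; when y = log(4), u = 4.
The integral becomes ∫ u**2 du from 1 to 4, with antiderivative u**3/3.
Back in y: F(y) = exp(3*y)/3.
Then F(log(4)) - F(0) = (64/3) - (1/3) = 21.

21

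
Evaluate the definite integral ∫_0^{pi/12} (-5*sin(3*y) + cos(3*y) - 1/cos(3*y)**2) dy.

An antiderivative is F(y) = sin(3*y)/3 + 5*cos(3*y)/3 - tan(3*y)/3.
Then F(pi/12) - F(0) = (-1/3 + sqrt(2)) - (5/3) = -2 + sqrt(2).

-2 + sqrt(2)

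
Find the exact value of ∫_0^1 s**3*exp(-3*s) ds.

Integrate by parts 3 times (u = s^3, dv = exp(-3*s) ds).
An antiderivative is F(s) = (-9*s**3 - 9*s**2 - 6*s - 2)*exp(-3*s)/27.
Then F(1) - F(0) = (-26*exp(-3)/27) - (-2/27) = 2/27 - 26*exp(-3)/27.

2/27 - 26*exp(-3)/27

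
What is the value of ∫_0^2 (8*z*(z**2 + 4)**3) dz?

Let u = z**2 + 4, so du = 2*z dz. When z = 0, u = 4; when z = 2, u = 8.
The integral becomes 4·∫ u**3 du from 4 to 8, with antiderivative u**4.
Back in z: F(z) = (z**2 + 4)**4.
Then F(2) - F(0) = (4096) - (256) = 3840.

3840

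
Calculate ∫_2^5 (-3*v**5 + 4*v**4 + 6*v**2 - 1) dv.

-50751/10

By the power rule, an antiderivative is F(v) = -v**6/2 + 4*v**5/5 + 2*v**3 - v.
Then F(5) - F(2) = (-10135/2) - (38/5) = -50751/10.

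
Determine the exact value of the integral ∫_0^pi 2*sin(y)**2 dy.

Use the identity sin^2(y) = (1 - cos(2*y))/2.
An antiderivative is F(y) = y - sin(2*y)/2.
Then F(pi) - F(0) = (pi) - (0) = pi.

pi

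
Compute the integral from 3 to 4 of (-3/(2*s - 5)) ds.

An antiderivative is F(s) = -3*log(2*s - 5)/2.
Then F(4) - F(3) = (-3*log(3)/2) - (0) = -3*log(3)/2.

-3*log(3)/2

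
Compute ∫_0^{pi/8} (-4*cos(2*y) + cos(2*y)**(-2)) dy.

1/2 - sqrt(2)

An antiderivative is F(y) = -2*sin(2*y) + tan(2*y)/2.
Then F(pi/8) - F(0) = (1/2 - sqrt(2)) - (0) = 1/2 - sqrt(2).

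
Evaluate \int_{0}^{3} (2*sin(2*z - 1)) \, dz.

-cos(5) + cos(1)

Let u = 2*z - 1, so du = 2 dz. When z = 0, u = -1; when z = 3, u = 5.
The integral becomes ∫ sin(u) du from -1 to 5, with antiderivative -cos(u).
Back in z: F(z) = -cos(2*z - 1).
Then F(3) - F(0) = (-cos(5)) - (-cos(1)) = -cos(5) + cos(1).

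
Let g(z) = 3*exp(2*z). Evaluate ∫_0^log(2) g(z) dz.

An antiderivative is F(z) = 3*exp(2*z)/2.
Then F(log(2)) - F(0) = (6) - (3/2) = 9/2.

9/2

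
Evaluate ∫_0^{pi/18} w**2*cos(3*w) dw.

Integrate by parts twice (u = w^2, dv = cos(3*w) dw).
An antiderivative is F(w) = w**2*sin(3*w)/3 + 2*w*cos(3*w)/9 - 2*sin(3*w)/27.
Then F(pi/18) - F(0) = (-1/27 + pi**2/1944 + sqrt(3)*pi/162) - (0) = -1/27 + pi**2/1944 + sqrt(3)*pi/162.

-1/27 + pi**2/1944 + sqrt(3)*pi/162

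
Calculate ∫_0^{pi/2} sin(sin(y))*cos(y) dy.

Let u = sin(y), so du = cos(y) dy. When y = 0, u = 0; when y = pi/2, u = 1.
The integral becomes ∫ sin(u) du from 0 to 1, with antiderivative -cos(u).
Back in y: F(y) = -cos(sin(y)).
Then F(pi/2) - F(0) = (-cos(1)) - (-1) = 1 - cos(1).

1 - cos(1)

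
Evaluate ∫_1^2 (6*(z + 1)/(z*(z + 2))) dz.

Factor the denominator: z**2 + 2*z = (z + 2)z.
Partial fractions: 6*(z + 1)/(z*(z + 2)) = 3/(z + 2) + 3/z.
An antiderivative is F(z) = 3*log(z) + 3*log(z + 2).
Then F(2) - F(1) = (9*log(2)) - (log(27)) = -3*log(3) + 9*log(2).

-3*log(3) + 9*log(2)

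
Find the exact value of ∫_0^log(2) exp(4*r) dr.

Let u = exp(r), so du = exp(r) dr. When r = 0, u = 1; when r = log(2), u = 2.
The integral becomes ∫ u**3 du from 1 to 2, with antiderivative u**4/4.
Back in r: F(r) = exp(4*r)/4.
Then F(log(2)) - F(0) = (4) - (1/4) = 15/4.

15/4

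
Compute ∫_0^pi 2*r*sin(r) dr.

2*pi

Integrate by parts once (u = r, dv = 2*sin(r) dr).
An antiderivative is F(r) = -2*r*cos(r) + 2*sin(r).
Then F(pi) - F(0) = (2*pi) - (0) = 2*pi.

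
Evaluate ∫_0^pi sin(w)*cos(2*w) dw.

Use the identity sin(w)cos(2*w) = [sin(3*w) + sin(-w)]/2.
An antiderivative is F(w) = cos(w)/2 - cos(3*w)/6.
Then F(pi) - F(0) = (-1/3) - (1/3) = -2/3.

-2/3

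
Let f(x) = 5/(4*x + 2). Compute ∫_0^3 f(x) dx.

An antiderivative is F(x) = 5*log(4*x + 2)/4.
Then F(3) - F(0) = (5*log(14)/4) - (5*log(2)/4) = 5*log(7)/4.

5*log(7)/4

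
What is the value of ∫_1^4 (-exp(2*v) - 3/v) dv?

-exp(8)/2 - log(64) + exp(2)/2

An antiderivative is F(v) = -exp(2*v)/2 - 3*log(v).
Then F(4) - F(1) = (-exp(8)/2 - log(64)) - (-exp(2)/2) = -exp(8)/2 - log(64) + exp(2)/2.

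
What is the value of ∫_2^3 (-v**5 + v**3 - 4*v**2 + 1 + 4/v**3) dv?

By the power rule, an antiderivative is F(v) = -v**6/6 + v**4/4 - 4*v**3/3 + v - 2/v**2.
Then F(3) - F(2) = (-4841/36) - (-95/6) = -4271/36.

-4271/36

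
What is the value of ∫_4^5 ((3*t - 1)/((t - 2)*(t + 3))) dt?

log(96/49)

Factor the denominator: t**2 + t - 6 = (t + 3)(t - 2).
Partial fractions: (3*t - 1)/((t - 2)*(t + 3)) = 2/(t + 3) + 1/(t - 2).
An antiderivative is F(t) = log(t - 2) + 2*log(t + 3).
Then F(5) - F(4) = (log(3) + 6*log(2)) - (log(98)) = log(96/49).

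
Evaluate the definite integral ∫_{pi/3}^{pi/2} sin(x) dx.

An antiderivative is F(x) = -cos(x).
Then F(pi/2) - F(pi/3) = (0) - (-1/2) = 1/2.

1/2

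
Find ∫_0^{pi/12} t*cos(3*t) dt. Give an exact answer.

Integrate by parts once (u = t, dv = cos(3*t) dt).
An antiderivative is F(t) = t*sin(3*t)/3 + cos(3*t)/9.
Then F(pi/12) - F(0) = (sqrt(2)*(pi + 4)/72) - (1/9) = -1/9 + sqrt(2)*pi/72 + sqrt(2)/18.

-1/9 + sqrt(2)*pi/72 + sqrt(2)/18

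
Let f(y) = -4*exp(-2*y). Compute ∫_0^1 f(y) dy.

-2 + 2*exp(-2)

An antiderivative is F(y) = 2*exp(-2*y).
Then F(1) - F(0) = (2*exp(-2)) - (2) = -2 + 2*exp(-2).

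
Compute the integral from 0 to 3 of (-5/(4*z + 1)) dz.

An antiderivative is F(z) = -5*log(4*z + 1)/4.
Then F(3) - F(0) = (-5*log(13)/4) - (0) = -5*log(13)/4.

-5*log(13)/4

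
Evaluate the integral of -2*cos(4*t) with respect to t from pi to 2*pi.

0

An antiderivative is F(t) = -sin(4*t)/2.
Then F(2*pi) - F(pi) = (0) - (0) = 0.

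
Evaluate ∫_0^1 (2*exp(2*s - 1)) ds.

Let u = 2*s - 1, so du = 2 ds. When s = 0, u = -1; when s = 1, u = 1.
The integral becomes ∫ exp(u) du from -1 to 1, with antiderivative exp(u).
Back in s: F(s) = exp(2*s - 1).
Then F(1) - F(0) = (exp(1)) - (exp(-1)) = 2*sinh(1).

2*sinh(1)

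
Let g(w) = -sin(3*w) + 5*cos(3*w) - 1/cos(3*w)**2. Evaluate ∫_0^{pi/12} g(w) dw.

An antiderivative is F(w) = 5*sin(3*w)/3 + cos(3*w)/3 - tan(3*w)/3.
Then F(pi/12) - F(0) = (-1/3 + sqrt(2)) - (1/3) = -2/3 + sqrt(2).

-2/3 + sqrt(2)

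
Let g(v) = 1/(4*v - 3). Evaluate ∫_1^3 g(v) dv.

log(3)/2

An antiderivative is F(v) = log(4*v - 3)/4.
Then F(3) - F(1) = (log(3)/2) - (0) = log(3)/2.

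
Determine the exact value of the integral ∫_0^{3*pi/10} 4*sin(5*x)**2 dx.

3*pi/5

Use the identity sin^2(5*x) = (1 - cos(10*x))/2.
An antiderivative is F(x) = 2*x - sin(10*x)/5.
Then F(3*pi/10) - F(0) = (3*pi/5) - (0) = 3*pi/5.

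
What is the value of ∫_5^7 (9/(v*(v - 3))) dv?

Factor the denominator: v**2 - 3*v = v(v - 3).
Partial fractions: 9/(v*(v - 3)) = -3/v + 3/(v - 3).
An antiderivative is F(v) = -3*log(v) + 3*log(v - 3).
Then F(7) - F(5) = (-3*log(7) + 6*log(2)) - (-3*log(5) + 3*log(2)) = -3*log(7) + 3*log(2) + 3*log(5).

-3*log(7) + 3*log(2) + 3*log(5)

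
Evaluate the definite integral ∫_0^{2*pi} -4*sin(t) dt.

0

An antiderivative is F(t) = 4*cos(t).
Then F(2*pi) - F(0) = (4) - (4) = 0.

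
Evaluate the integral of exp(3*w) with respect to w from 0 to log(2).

7/3

Let u = exp(w), so du = exp(w) dw. When w = 0, u = 1; when w = log(2), u = 2.
The integral becomes ∫ u**2 du from 1 to 2, with antiderivative u**3/3.
Back in w: F(w) = exp(3*w)/3.
Then F(log(2)) - F(0) = (8/3) - (1/3) = 7/3.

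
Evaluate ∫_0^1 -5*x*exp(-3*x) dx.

-5/9 + 20*exp(-3)/9

Integrate by parts once (u = x, dv = -5*exp(-3*x) dx).
An antiderivative is F(x) = (15*x + 5)*exp(-3*x)/9.
Then F(1) - F(0) = (20*exp(-3)/9) - (5/9) = -5/9 + 20*exp(-3)/9.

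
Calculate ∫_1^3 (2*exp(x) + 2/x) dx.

An antiderivative is F(x) = 2*exp(x) + 2*log(x).
Then F(3) - F(1) = (2*log(3) + 2*exp(3)) - (2*exp(1)) = -2*exp(1) + 2*log(3) + 2*exp(3).

-2*exp(1) + 2*log(3) + 2*exp(3)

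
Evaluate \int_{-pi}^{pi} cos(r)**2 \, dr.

Use the identity cos^2(r) = (1 + cos(2*r))/2.
An antiderivative is F(r) = r/2 + sin(2*r)/4.
Then F(pi) - F(-pi) = (pi/2) - (-pi/2) = pi.

pi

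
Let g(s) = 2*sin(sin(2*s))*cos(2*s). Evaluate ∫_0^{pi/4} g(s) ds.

Let u = sin(2*s), so du = 2*cos(2*s) ds. When s = 0, u = 0; when s = pi/4, u = 1.
The integral becomes ∫ sin(u) du from 0 to 1, with antiderivative -cos(u).
Back in s: F(s) = -cos(sin(2*s)).
Then F(pi/4) - F(0) = (-cos(1)) - (-1) = 1 - cos(1).

1 - cos(1)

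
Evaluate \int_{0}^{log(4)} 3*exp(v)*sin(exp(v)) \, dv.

Let u = exp(v), so du = exp(v) dv. When v = 0, u = 1; when v = log(4), u = 4.
The integral becomes 3·∫ sin(u) du from 1 to 4, with antiderivative -3*cos(u).
Back in v: F(v) = -3*cos(exp(v)).
Then F(log(4)) - F(0) = (-3*cos(4)) - (-3*cos(1)) = 3*cos(1) - 3*cos(4).

3*cos(1) - 3*cos(4)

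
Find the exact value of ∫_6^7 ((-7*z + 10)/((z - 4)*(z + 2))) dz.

-11*log(3) + 15*log(2)

Factor the denominator: z**2 - 2*z - 8 = (z + 2)(z - 4).
Partial fractions: (-7*z + 10)/((z - 4)*(z + 2)) = -4/(z + 2) - 3/(z - 4).
An antiderivative is F(z) = -3*log(z - 4) - 4*log(z + 2).
Then F(7) - F(6) = (-11*log(3)) - (-15*log(2)) = -11*log(3) + 15*log(2).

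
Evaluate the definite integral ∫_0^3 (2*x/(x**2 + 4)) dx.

Let u = x**2 + 4, so du = 2*x dx. When x = 0, u = 4; when x = 3, u = 13.
The integral becomes ∫ 1/u du from 4 to 13, with antiderivative log(u).
Back in x: F(x) = log(x**2 + 4).
Then F(3) - F(0) = (log(13)) - (log(4)) = log(13/4).

log(13/4)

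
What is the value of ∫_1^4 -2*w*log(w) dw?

15/2 - 32*log(2)

Integrate by parts once (u = ln w, dv = -2*w dw).
An antiderivative is F(w) = -w**2*(2*log(w) - 1)/2.
Then F(4) - F(1) = (8 - 32*log(2)) - (1/2) = 15/2 - 32*log(2).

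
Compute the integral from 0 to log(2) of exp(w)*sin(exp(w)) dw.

-cos(2) + cos(1)

Let u = exp(w), so du = exp(w) dw. When w = 0, u = 1; when w = log(2), u = 2.
The integral becomes ∫ sin(u) du from 1 to 2, with antiderivative -cos(u).
Back in w: F(w) = -cos(exp(w)).
Then F(log(2)) - F(0) = (-cos(2)) - (-cos(1)) = -cos(2) + cos(1).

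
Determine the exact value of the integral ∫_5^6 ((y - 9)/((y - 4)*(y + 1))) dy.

log(49/72)

Factor the denominator: y**2 - 3*y - 4 = (y + 1)(y - 4).
Partial fractions: (y - 9)/((y - 4)*(y + 1)) = 2/(y + 1) - 1/(y - 4).
An antiderivative is F(y) = -log(y - 4) + 2*log(y + 1).
Then F(6) - F(5) = (log(49/2)) - (log(36)) = log(49/72).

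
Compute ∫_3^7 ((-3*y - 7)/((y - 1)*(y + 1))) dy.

-5*log(3) + 2*log(2)

Factor the denominator: y**2 - 1 = (y + 1)(y - 1).
Partial fractions: (-3*y - 7)/((y - 1)*(y + 1)) = 2/(y + 1) - 5/(y - 1).
An antiderivative is F(y) = -5*log(y - 1) + 2*log(y + 1).
Then F(7) - F(3) = (-5*log(3) + log(2)) - (-log(2)) = -5*log(3) + 2*log(2).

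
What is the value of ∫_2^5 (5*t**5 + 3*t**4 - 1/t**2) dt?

14823

By the power rule, an antiderivative is F(t) = 5*t**6/6 + 3*t**5/5 + 1/t.
Then F(5) - F(2) = (446881/30) - (2191/30) = 14823.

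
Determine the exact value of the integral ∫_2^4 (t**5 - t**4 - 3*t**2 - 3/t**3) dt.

66771/160

By the power rule, an antiderivative is F(t) = t**6/6 - t**5/5 - t**3 + 3/(2*t**2).
Then F(4) - F(2) = (198701/480) - (-403/120) = 66771/160.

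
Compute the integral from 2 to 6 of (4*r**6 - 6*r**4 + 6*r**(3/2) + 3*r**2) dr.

-48*sqrt(2)/5 + 432*sqrt(6)/5 + 5278192/35

By the power rule, an antiderivative is F(r) = 4*r**7/7 + 12*r**(5/2)/5 - 6*r**5/5 + r**3.
Then F(6) - F(2) = (432*sqrt(6)/5 + 5279688/35) - (48*sqrt(2)/5 + 1496/35) = -48*sqrt(2)/5 + 432*sqrt(6)/5 + 5278192/35.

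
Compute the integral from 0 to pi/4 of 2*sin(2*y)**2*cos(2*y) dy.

1/3

Let u = sin(2*y), so du = 2*cos(2*y) dy. When y = 0, u = 0; when y = pi/4, u = 1.
The integral becomes ∫ u**2 du from 0 to 1, with antiderivative u**3/3.
Back in y: F(y) = sin(2*y)**3/3.
Then F(pi/4) - F(0) = (1/3) - (0) = 1/3.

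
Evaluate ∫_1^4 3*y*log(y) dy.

-45/4 + 48*log(2)

Integrate by parts once (u = ln y, dv = 3*y dy).
An antiderivative is F(y) = 3*y**2*(2*log(y) - 1)/4.
Then F(4) - F(1) = (-12 + 48*log(2)) - (-3/4) = -45/4 + 48*log(2).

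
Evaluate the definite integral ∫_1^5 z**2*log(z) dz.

Integrate by parts once (u = ln z, dv = z**2 dz).
An antiderivative is F(z) = z**3*(3*log(z) - 1)/9.
Then F(5) - F(1) = (-125/9 + 125*log(5)/3) - (-1/9) = -124/9 + 125*log(5)/3.

-124/9 + 125*log(5)/3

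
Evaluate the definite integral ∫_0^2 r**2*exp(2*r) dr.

-1/4 + 5*exp(4)/4

Integrate by parts twice (u = r^2, dv = exp(2*r) dr).
An antiderivative is F(r) = (2*r**2 - 2*r + 1)*exp(2*r)/4.
Then F(2) - F(0) = (5*exp(4)/4) - (1/4) = -1/4 + 5*exp(4)/4.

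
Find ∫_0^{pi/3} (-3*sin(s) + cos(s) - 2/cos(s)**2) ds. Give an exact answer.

An antiderivative is F(s) = sin(s) + 3*cos(s) - 2*tan(s).
Then F(pi/3) - F(0) = (3/2 - 3*sqrt(3)/2) - (3) = -3*sqrt(3)/2 - 3/2.

-3*sqrt(3)/2 - 3/2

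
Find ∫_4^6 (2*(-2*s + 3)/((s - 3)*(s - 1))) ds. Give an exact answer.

-log(45)

Factor the denominator: s**2 - 4*s + 3 = (s - 1)(s - 3).
Partial fractions: 2*(-2*s + 3)/((s - 3)*(s - 1)) = -1/(s - 1) - 3/(s - 3).
An antiderivative is F(s) = -3*log(s - 3) - log(s - 1).
Then F(6) - F(4) = (-3*log(3) - log(5)) - (-log(3)) = -log(45).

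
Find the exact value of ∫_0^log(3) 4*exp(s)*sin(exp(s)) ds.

4*cos(1) - 4*cos(3)

Let u = exp(s), so du = exp(s) ds. When s = 0, u = 1; when s = log(3), u = 3.
The integral becomes 4·∫ sin(u) du from 1 to 3, with antiderivative -4*cos(u).
Back in s: F(s) = -4*cos(exp(s)).
Then F(log(3)) - F(0) = (-4*cos(3)) - (-4*cos(1)) = 4*cos(1) - 4*cos(3).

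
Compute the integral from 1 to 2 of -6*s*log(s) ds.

Integrate by parts once (u = ln s, dv = -6*s ds).
An antiderivative is F(s) = -3*s**2*(2*log(s) - 1)/2.
Then F(2) - F(1) = (6 - 12*log(2)) - (3/2) = 9/2 - 12*log(2).

9/2 - 12*log(2)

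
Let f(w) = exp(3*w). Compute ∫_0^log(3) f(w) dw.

Let u = exp(w), so du = exp(w) dw. When w = 0, u = 1; when w = log(3), u = 3.
The integral becomes ∫ u**2 du from 1 to 3, with antiderivative u**3/3.
Back in w: F(w) = exp(3*w)/3.
Then F(log(3)) - F(0) = (9) - (1/3) = 26/3.

26/3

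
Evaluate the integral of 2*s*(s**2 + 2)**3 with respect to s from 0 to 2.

Let u = s**2 + 2, so du = 2*s ds. When s = 0, u = 2; when s = 2, u = 6.
The integral becomes ∫ u**3 du from 2 to 6, with antiderivative u**4/4.
Back in s: F(s) = (s**2 + 2)**4/4.
Then F(2) - F(0) = (324) - (4) = 320.

320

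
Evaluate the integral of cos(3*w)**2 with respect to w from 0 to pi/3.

pi/6

Use the identity cos^2(3*w) = (1 + cos(6*w))/2.
An antiderivative is F(w) = w/2 + sin(6*w)/12.
Then F(pi/3) - F(0) = (pi/6) - (0) = pi/6.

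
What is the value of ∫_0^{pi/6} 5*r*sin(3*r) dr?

5/9

Integrate by parts once (u = r, dv = 5*sin(3*r) dr).
An antiderivative is F(r) = -5*r*cos(3*r)/3 + 5*sin(3*r)/9.
Then F(pi/6) - F(0) = (5/9) - (0) = 5/9.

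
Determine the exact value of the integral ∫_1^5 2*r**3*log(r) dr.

-78 + 625*log(5)/2

Integrate by parts once (u = ln r, dv = 2*r**3 dr).
An antiderivative is F(r) = r**4*(4*log(r) - 1)/8.
Then F(5) - F(1) = (-625/8 + 625*log(5)/2) - (-1/8) = -78 + 625*log(5)/2.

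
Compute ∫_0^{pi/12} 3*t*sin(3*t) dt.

Integrate by parts once (u = t, dv = 3*sin(3*t) dt).
An antiderivative is F(t) = -t*cos(3*t) + sin(3*t)/3.
Then F(pi/12) - F(0) = (sqrt(2)*(4 - pi)/24) - (0) = sqrt(2)*(4 - pi)/24.

sqrt(2)*(4 - pi)/24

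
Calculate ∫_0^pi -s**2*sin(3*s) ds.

4/27 - pi**2/3

Integrate by parts twice (u = s^2, dv = -sin(3*s) ds).
An antiderivative is F(s) = s**2*cos(3*s)/3 - 2*s*sin(3*s)/9 - 2*cos(3*s)/27.
Then F(pi) - F(0) = (2/27 - pi**2/3) - (-2/27) = 4/27 - pi**2/3.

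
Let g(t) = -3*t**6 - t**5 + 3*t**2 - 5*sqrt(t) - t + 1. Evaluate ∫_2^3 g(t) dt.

By the power rule, an antiderivative is F(t) = -3*t**7/7 - t**6/6 - 10*t**(3/2)/3 + t**3 - t**2/2 + t.
Then F(3) - F(2) = (-7233/7 - 10*sqrt(3)) - (-1208/21 - 20*sqrt(2)/3) = -20491/21 - 10*sqrt(3) + 20*sqrt(2)/3.

-20491/21 - 10*sqrt(3) + 20*sqrt(2)/3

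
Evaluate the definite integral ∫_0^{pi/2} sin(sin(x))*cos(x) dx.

1 - cos(1)

Let u = sin(x), so du = cos(x) dx. When x = 0, u = 0; when x = pi/2, u = 1.
The integral becomes ∫ sin(u) du from 0 to 1, with antiderivative -cos(u).
Back in x: F(x) = -cos(sin(x)).
Then F(pi/2) - F(0) = (-cos(1)) - (-1) = 1 - cos(1).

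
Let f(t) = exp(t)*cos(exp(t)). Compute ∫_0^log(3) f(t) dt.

Let u = exp(t), so du = exp(t) dt. When t = 0, u = 1; when t = log(3), u = 3.
The integral becomes ∫ cos(u) du from 1 to 3, with antiderivative sin(u).
Back in t: F(t) = sin(exp(t)).
Then F(log(3)) - F(0) = (sin(3)) - (sin(1)) = -sin(1) + sin(3).

-sin(1) + sin(3)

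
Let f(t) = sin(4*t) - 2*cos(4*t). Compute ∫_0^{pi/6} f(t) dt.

An antiderivative is F(t) = -sin(4*t)/2 - cos(4*t)/4.
Then F(pi/6) - F(0) = (1/8 - sqrt(3)/4) - (-1/4) = 3/8 - sqrt(3)/4.

3/8 - sqrt(3)/4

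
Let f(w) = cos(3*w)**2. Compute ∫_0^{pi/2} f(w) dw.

Use the identity cos^2(3*w) = (1 + cos(6*w))/2.
An antiderivative is F(w) = w/2 + sin(6*w)/12.
Then F(pi/2) - F(0) = (pi/4) - (0) = pi/4.

pi/4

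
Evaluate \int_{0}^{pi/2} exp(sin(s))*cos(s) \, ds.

-1 + E

Let u = sin(s), so du = cos(s) ds. When s = 0, u = 0; when s = pi/2, u = 1.
The integral becomes ∫ exp(u) du from 0 to 1, with antiderivative exp(u).
Back in s: F(s) = exp(sin(s)).
Then F(pi/2) - F(0) = (E) - (1) = -1 + E.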